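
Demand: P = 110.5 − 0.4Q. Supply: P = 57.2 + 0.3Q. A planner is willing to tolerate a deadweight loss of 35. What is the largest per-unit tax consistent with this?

7

Competitive equilibrium: 110.5 − 0.4Q = 57.2 + 0.3Q → Q* = 76.1429, P* = 80.0429.
A tax t gives ΔQ = t/0.7 and wedge t, so DWL = t²/1.4.
t²/1.4 = 35 → t² = 49 → t = 7.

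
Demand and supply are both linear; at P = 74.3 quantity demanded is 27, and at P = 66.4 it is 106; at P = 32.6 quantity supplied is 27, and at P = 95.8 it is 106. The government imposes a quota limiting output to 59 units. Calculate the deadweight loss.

Demand slope = (66.4 − 74.3)/(106 − 27) = −0.1, so P = 77 − 0.1Q.
Supply slope = (95.8 − 32.6)/(106 − 27) = 0.8, so P = 11 + 0.8Q.
Competitive equilibrium: 77 − 0.1Q = 11 + 0.8Q → Q* = 73.3333, P* = 69.6667.
At Q = 59: demand price = 77 − 0.1·59 = 71.1; supply price = 11 + 0.8·59 = 58.2.
ΔQ = 73.3333 − 59 = 14.3333; wedge = 71.1 − 58.2 = 12.9.
Deadweight loss = ½ × 14.3333 × 12.9 = 92.45.

92.45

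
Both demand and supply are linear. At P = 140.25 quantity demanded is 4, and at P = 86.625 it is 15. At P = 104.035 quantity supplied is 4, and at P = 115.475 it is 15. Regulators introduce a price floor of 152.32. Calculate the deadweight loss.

218.66

Demand slope = (86.625 − 140.25)/(15 − 4) = −4.875, so P = 159.75 − 4.875Q.
Supply slope = (115.475 − 104.035)/(15 − 4) = 1.04, so P = 99.875 + 1.04Q.
Competitive equilibrium: 159.75 − 4.875Q = 99.875 + 1.04Q → Q* = 10.1226, P* = 110.4025.
At the floor P = 152.32, quantity demanded = (159.75 − 152.32)/4.875 = 1.5241.
Sellers' marginal cost at Q' = 1.5241: 99.875 + 1.04·1.5241 = 101.4601.
ΔQ = 10.1226 − 1.5241 = 8.5985; wedge = 152.32 − 101.4601 = 50.8599.
The triangle = ½ × 8.5985 × 50.8599 = 218.66.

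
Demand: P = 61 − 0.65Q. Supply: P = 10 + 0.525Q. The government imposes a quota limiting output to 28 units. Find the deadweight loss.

139.41

Competitive equilibrium: 61 − 0.65Q = 10 + 0.525Q → Q* = 43.4043, P* = 32.7872.
At Q = 28: demand price = 61 − 0.65·28 = 42.8; supply price = 10 + 0.525·28 = 24.7.
ΔQ = 43.4043 − 28 = 15.4043; wedge = 42.8 − 24.7 = 18.1.
Deadweight loss = ½ × 15.4043 × 18.1 = 139.41.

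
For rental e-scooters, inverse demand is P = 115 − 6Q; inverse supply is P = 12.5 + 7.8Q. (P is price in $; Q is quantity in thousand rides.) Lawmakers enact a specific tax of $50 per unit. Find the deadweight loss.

Competitive equilibrium: 115 − 6Q = 12.5 + 7.8Q → Q* = 7.4275, P* = 70.4348.
With the tax, the buyer price exceeds the seller price by 50: (115 − 6Q) − (12.5 + 7.8Q) = 50 → Q' = 3.8043.
ΔQ = 7.4275 − 3.8043 = 3.6232; the wedge equals the tax, 50.
DWL = ½ × 3.6232 × 50 = $90.58 thousand.

$90.58 thousand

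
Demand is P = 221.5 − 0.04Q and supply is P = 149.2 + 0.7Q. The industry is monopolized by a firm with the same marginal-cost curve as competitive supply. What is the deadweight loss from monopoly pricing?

Competitive equilibrium: 221.5 − 0.04Q = 149.2 + 0.7Q → Q* = 97.7027, P* = 217.5919.
Marginal revenue: MR = 221.5 − 0.08Q. Set MR = MC: 221.5 − 0.08Q = 149.2 + 0.7Q → Q_m = 92.6923.
Price P_m = 221.5 − 0.04·92.6923 = 217.7923; MC(Q_m) = 149.2 + 0.7·92.6923 = 214.0846.
Competitive Q* = 97.7027, so ΔQ = 5.0104; wedge = 217.7923 − 214.0846 = 3.7077.
The triangle = ½ × 5.0104 × 3.7077 = 9.29.

9.29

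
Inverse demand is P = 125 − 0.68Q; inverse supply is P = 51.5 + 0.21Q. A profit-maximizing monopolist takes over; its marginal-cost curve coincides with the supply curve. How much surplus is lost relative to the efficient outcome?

Competitive equilibrium: 125 − 0.68Q = 51.5 + 0.21Q → Q* = 82.5843, P* = 68.8427.
Marginal revenue: MR = 125 − 1.36Q. Set MR = MC: 125 − 1.36Q = 51.5 + 0.21Q → Q_m = 46.8153.
Price P_m = 125 − 0.68·46.8153 = 93.1656; MC(Q_m) = 51.5 + 0.21·46.8153 = 61.3312.
Competitive Q* = 82.5843, so ΔQ = 35.769; wedge = 93.1656 − 61.3312 = 31.8344.
Deadweight loss = ½ × 35.769 × 31.8344 = 569.34.

569.34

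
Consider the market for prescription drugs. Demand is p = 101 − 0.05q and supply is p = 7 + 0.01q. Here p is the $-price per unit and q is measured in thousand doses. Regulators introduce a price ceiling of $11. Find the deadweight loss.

Competitive equilibrium: 101 − 0.05q = 7 + 0.01q → q* = 1566.6667, p* = 22.6667.
At the ceiling p = 11, quantity supplied = (11 − 7)/0.01 = 400.
Willingness to pay at q' = 400: 101 − 0.05·400 = 81.
Δq = 1566.6667 − 400 = 1166.6667; wedge = 81 − 11 = 70.
The triangle = ½ × 1166.6667 × 70 = $40833.33 thousand.

$40833.33 thousand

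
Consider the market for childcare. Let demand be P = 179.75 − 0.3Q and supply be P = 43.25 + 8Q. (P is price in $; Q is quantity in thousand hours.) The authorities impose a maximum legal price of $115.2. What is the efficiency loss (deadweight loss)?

$230.46 thousand

Competitive equilibrium: 179.75 − 0.3Q = 43.25 + 8Q → Q* = 16.4458, P* = 174.8163.
At the ceiling P = 115.2, quantity supplied = (115.2 − 43.25)/8 = 8.9938.
Willingness to pay at Q' = 8.9938: 179.75 − 0.3·8.9938 = 177.0519.
ΔQ = 16.4458 − 8.9938 = 7.452; wedge = 177.0519 − 115.2 = 61.8519.
DWL = ½ × 7.452 × 61.8519 = $230.46 thousand.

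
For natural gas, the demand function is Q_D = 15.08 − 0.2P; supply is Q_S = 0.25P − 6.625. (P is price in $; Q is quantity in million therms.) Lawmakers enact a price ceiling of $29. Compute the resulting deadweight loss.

In inverse form: demand P = 75.4 − 5Q, supply P = 26.5 + 4Q.
Competitive equilibrium: 75.4 − 5Q = 26.5 + 4Q → Q* = 5.4333, P* = 48.2333.
At the ceiling P = 29, quantity supplied = (29 − 26.5)/4 = 0.625.
Willingness to pay at Q' = 0.625: 75.4 − 5·0.625 = 72.275.
ΔQ = 5.4333 − 0.625 = 4.8083; wedge = 72.275 − 29 = 43.275.
DWL = ½ × 4.8083 × 43.275 = $104.04 million.

$104.04 million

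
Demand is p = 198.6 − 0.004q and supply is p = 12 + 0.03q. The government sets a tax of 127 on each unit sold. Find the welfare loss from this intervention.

Competitive equilibrium: 198.6 − 0.004q = 12 + 0.03q → q* = 5488.2353, p* = 176.6471.
With the tax, the buyer price exceeds the seller price by 127: (198.6 − 0.004q) − (12 + 0.03q) = 127 → q' = 1752.9412.
Δq = 5488.2353 − 1752.9412 = 3735.2941; the wedge equals the tax, 127.
The triangle = ½ × 3735.2941 × 127 = 237191.18.

237191.18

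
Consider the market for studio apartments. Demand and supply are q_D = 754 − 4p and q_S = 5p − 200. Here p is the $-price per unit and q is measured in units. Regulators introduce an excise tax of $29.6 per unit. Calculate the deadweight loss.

In inverse form: demand p = 188.5 − 0.25q, supply p = 40 + 0.2q.
Competitive equilibrium: 188.5 − 0.25q = 40 + 0.2q → q* = 330, p* = 106.
With the tax, the buyer price exceeds the seller price by 29.6: (188.5 − 0.25q) − (40 + 0.2q) = 29.6 → q' = 264.2222.
Δq = 330 − 264.2222 = 65.7778; the wedge equals the tax, 29.6.
DWL = ½ × 65.7778 × 29.6 = $973.51.

$973.51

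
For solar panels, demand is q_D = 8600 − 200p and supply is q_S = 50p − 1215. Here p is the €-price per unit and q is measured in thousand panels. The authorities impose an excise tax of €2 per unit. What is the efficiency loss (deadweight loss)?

€80 thousand

In inverse form: demand p = 43 − 0.005q, supply p = 24.3 + 0.02q.
Competitive equilibrium: 43 − 0.005q = 24.3 + 0.02q → q* = 748, p* = 39.26.
With the tax, the buyer price exceeds the seller price by 2: (43 − 0.005q) − (24.3 + 0.02q) = 2 → q' = 668.
Δq = 748 − 668 = 80; the wedge equals the tax, 2.
DWL = ½ × 80 × 2 = €80 thousand.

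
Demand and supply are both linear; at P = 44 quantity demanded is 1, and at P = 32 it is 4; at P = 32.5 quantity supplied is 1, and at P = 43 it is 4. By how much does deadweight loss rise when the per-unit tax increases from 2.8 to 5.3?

1.35

Demand slope = (32 − 44)/(4 − 1) = −4, so P = 48 − 4Q.
Supply slope = (43 − 32.5)/(4 − 1) = 3.5, so P = 29 + 3.5Q.
Competitive equilibrium: 48 − 4Q = 29 + 3.5Q → Q* = 2.5333, P* = 37.8667.
For a per-unit tax t: ΔQ = t/7.5, so DWL = ½·t·(t/7.5) = t²/15.
At t = 2.8: DWL = 0.523. At t = 5.3: DWL = 1.873.
Increase = 1.873 − 0.523 = 1.35.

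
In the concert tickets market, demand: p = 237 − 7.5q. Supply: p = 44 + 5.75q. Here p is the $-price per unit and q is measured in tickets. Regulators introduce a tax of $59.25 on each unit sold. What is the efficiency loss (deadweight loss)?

Competitive equilibrium: 237 − 7.5q = 44 + 5.75q → q* = 14.566, p* = 127.7547.
With the tax, the buyer price exceeds the seller price by 59.25: (237 − 7.5q) − (44 + 5.75q) = 59.25 → q' = 10.0943.
Δq = 14.566 − 10.0943 = 4.4717; the wedge equals the tax, 59.25.
Deadweight loss = ½ × 4.4717 × 59.25 = $132.47.

$132.47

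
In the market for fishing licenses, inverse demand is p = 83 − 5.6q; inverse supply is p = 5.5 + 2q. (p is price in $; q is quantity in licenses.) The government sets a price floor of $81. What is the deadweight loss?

Competitive equilibrium: 83 − 5.6q = 5.5 + 2q → q* = 10.19737, p* = 25.89474.
At the floor p = 81, quantity demanded = (83 − 81)/5.6 = 0.35714.
Sellers' marginal cost at q' = 0.35714: 5.5 + 2·0.35714 = 6.21428.
Δq = 10.19737 − 0.35714 = 9.84023; wedge = 81 − 6.21428 = 74.78572.
DWL = ½ × 9.84023 × 74.78572 = $367.95.

$367.95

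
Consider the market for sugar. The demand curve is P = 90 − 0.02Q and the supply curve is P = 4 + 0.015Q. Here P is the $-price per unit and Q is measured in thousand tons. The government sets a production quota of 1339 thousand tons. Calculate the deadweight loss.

Competitive equilibrium: 90 − 0.02Q = 4 + 0.015Q → Q* = 2457.1429, P* = 40.8571.
At Q = 1339: demand price = 90 − 0.02·1339 = 63.22; supply price = 4 + 0.015·1339 = 24.085.
ΔQ = 2457.1429 − 1339 = 1118.1429; wedge = 63.22 − 24.085 = 39.135.
Deadweight loss = ½ × 1118.1429 × 39.135 = $21879.26 thousand.

$21879.26 thousand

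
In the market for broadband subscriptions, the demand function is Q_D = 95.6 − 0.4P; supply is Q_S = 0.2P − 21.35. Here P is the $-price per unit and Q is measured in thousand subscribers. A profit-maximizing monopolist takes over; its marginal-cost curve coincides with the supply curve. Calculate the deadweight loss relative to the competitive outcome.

In inverse form: demand P = 239 − 2.5Q, supply P = 106.75 + 5Q.
Competitive equilibrium: 239 − 2.5Q = 106.75 + 5Q → Q* = 17.63333, P* = 194.91667.
Marginal revenue: MR = 239 − 5Q. Set MR = MC: 239 − 5Q = 106.75 + 5Q → Q_m = 13.225.
Price P_m = 239 − 2.5·13.225 = 205.9375; MC(Q_m) = 106.75 + 5·13.225 = 172.875.
Competitive Q* = 17.63333, so ΔQ = 4.40833; wedge = 205.9375 − 172.875 = 33.0625.
Deadweight loss = ½ × 4.40833 × 33.0625 = $72.88 thousand.

$72.88 thousand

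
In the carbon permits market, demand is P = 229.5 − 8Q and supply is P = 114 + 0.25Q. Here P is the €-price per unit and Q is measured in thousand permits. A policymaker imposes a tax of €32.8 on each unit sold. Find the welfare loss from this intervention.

Competitive equilibrium: 229.5 − 8Q = 114 + 0.25Q → Q* = 14, P* = 117.5.
With the tax, the buyer price exceeds the seller price by 32.8: (229.5 − 8Q) − (114 + 0.25Q) = 32.8 → Q' = 10.0242.
ΔQ = 14 − 10.0242 = 3.9758; the wedge equals the tax, 32.8.
Welfare loss = ½ × 3.9758 × 32.8 = €65.20 thousand.

€65.20 thousand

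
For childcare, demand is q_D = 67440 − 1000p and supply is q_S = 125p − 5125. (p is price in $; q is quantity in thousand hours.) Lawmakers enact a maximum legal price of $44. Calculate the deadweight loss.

In inverse form: demand p = 67.44 − 0.001q, supply p = 41 + 0.008q.
Competitive equilibrium: 67.44 − 0.001q = 41 + 0.008q → q* = 2937.7778, p* = 64.5022.
At the ceiling p = 44, quantity supplied = (44 − 41)/0.008 = 375.
Willingness to pay at q' = 375: 67.44 − 0.001·375 = 67.065.
Δq = 2937.7778 − 375 = 2562.7778; wedge = 67.065 − 44 = 23.065.
DWL = ½ × 2562.7778 × 23.065 = $29555.23 thousand.

$29555.23 thousand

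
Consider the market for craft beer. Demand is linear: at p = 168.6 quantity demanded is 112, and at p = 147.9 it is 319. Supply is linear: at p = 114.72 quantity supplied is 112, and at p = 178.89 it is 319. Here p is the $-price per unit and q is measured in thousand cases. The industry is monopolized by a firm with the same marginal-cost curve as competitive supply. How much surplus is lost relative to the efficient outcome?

$466.99 thousand

Demand slope = (147.9 − 168.6)/(319 − 112) = −0.1, so p = 179.8 − 0.1q.
Supply slope = (178.89 − 114.72)/(319 − 112) = 0.31, so p = 80 + 0.31q.
Competitive equilibrium: 179.8 − 0.1q = 80 + 0.31q → q* = 243.4146, p* = 155.4585.
Marginal revenue: MR = 179.8 − 0.2q. Set MR = MC: 179.8 − 0.2q = 80 + 0.31q → q_m = 195.6863.
Price p_m = 179.8 − 0.1·195.6863 = 160.2314; MC(q_m) = 80 + 0.31·195.6863 = 140.6628.
Competitive q* = 243.4146, so Δq = 47.7283; wedge = 160.2314 − 140.6628 = 19.5686.
The triangle = ½ × 47.7283 × 19.5686 = $466.99 thousand.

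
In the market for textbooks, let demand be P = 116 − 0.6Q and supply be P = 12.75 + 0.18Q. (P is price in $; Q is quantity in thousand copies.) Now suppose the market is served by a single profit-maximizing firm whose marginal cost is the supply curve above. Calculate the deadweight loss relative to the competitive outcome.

Competitive equilibrium: 116 − 0.6Q = 12.75 + 0.18Q → Q* = 132.3718, P* = 36.5769.
Marginal revenue: MR = 116 − 1.2Q. Set MR = MC: 116 − 1.2Q = 12.75 + 0.18Q → Q_m = 74.8188.
Price P_m = 116 − 0.6·74.8188 = 71.1087; MC(Q_m) = 12.75 + 0.18·74.8188 = 26.2174.
Competitive Q* = 132.3718, so ΔQ = 57.553; wedge = 71.1087 − 26.2174 = 44.8913.
DWL = ½ × 57.553 × 44.8913 = $1291.81 thousand.

$1291.81 thousand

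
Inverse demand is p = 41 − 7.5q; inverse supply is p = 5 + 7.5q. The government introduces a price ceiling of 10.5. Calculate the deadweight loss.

Competitive equilibrium: 41 − 7.5q = 5 + 7.5q → q* = 2.4, p* = 23.
At the ceiling p = 10.5, quantity supplied = (10.5 − 5)/7.5 = 0.7333.
Willingness to pay at q' = 0.7333: 41 − 7.5·0.7333 = 35.5003.
Δq = 2.4 − 0.7333 = 1.6667; wedge = 35.5003 − 10.5 = 25.0003.
The triangle = ½ × 1.6667 × 25.0003 = 20.83.

20.83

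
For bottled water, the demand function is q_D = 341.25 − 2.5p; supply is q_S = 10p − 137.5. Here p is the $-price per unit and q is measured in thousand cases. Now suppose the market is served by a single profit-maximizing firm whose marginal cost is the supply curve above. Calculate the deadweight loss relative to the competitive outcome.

In inverse form: demand p = 136.5 − 0.4q, supply p = 13.75 + 0.1q.
Competitive equilibrium: 136.5 − 0.4q = 13.75 + 0.1q → q* = 245.5, p* = 38.3.
Marginal revenue: MR = 136.5 − 0.8q. Set MR = MC: 136.5 − 0.8q = 13.75 + 0.1q → q_m = 136.3889.
Price p_m = 136.5 − 0.4·136.3889 = 81.9444; MC(q_m) = 13.75 + 0.1·136.3889 = 27.3889.
Competitive q* = 245.5, so Δq = 109.1111; wedge = 81.9444 − 27.3889 = 54.5555.
DWL = ½ × 109.1111 × 54.5555 = $2976.31 thousand.

$2976.31 thousand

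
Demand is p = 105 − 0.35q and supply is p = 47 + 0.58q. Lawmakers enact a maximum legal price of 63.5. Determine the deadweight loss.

Competitive equilibrium: 105 − 0.35q = 47 + 0.58q → q* = 62.3656, p* = 83.172.
At the ceiling p = 63.5, quantity supplied = (63.5 − 47)/0.58 = 28.4483.
Willingness to pay at q' = 28.4483: 105 − 0.35·28.4483 = 95.0431.
Δq = 62.3656 − 28.4483 = 33.9173; wedge = 95.0431 − 63.5 = 31.5431.
Welfare loss = ½ × 33.9173 × 31.5431 = 534.93.

534.93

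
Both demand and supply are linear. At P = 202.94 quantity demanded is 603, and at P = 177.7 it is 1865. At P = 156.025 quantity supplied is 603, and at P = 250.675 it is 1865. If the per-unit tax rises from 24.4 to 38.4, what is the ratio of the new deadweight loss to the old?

2.477

Demand slope = (177.7 − 202.94)/(1865 − 603) = −0.02, so P = 215 − 0.02Q.
Supply slope = (250.675 − 156.025)/(1865 − 603) = 0.075, so P = 110.8 + 0.075Q.
Competitive equilibrium: 215 − 0.02Q = 110.8 + 0.075Q → Q* = 1096.8421, P* = 193.0632.
For a per-unit tax t: ΔQ = t/0.095, so DWL = ½·t·(t/0.095) = t²/0.19.
At t = 24.4: DWL = 3133.474. At t = 38.4: DWL = 7760.842.
Ratio = (38.4/24.4)² = 2.477.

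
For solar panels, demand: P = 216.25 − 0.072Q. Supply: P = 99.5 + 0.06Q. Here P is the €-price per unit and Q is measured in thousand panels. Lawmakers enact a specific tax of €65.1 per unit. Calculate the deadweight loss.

Competitive equilibrium: 216.25 − 0.072Q = 99.5 + 0.06Q → Q* = 884.4697, P* = 152.5682.
With the tax, the buyer price exceeds the seller price by 65.1: (216.25 − 0.072Q) − (99.5 + 0.06Q) = 65.1 → Q' = 391.2879.
ΔQ = 884.4697 − 391.2879 = 493.1818; the wedge equals the tax, 65.1.
DWL = ½ × 493.1818 × 65.1 = €16053.07 thousand.

€16053.07 thousand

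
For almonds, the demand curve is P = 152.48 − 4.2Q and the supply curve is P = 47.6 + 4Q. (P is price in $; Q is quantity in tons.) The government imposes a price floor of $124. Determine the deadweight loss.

$148.06

Competitive equilibrium: 152.48 − 4.2Q = 47.6 + 4Q → Q* = 12.79024, P* = 98.76098.
At the floor P = 124, quantity demanded = (152.48 − 124)/4.2 = 6.78095.
Sellers' marginal cost at Q' = 6.78095: 47.6 + 4·6.78095 = 74.7238.
ΔQ = 12.79024 − 6.78095 = 6.00929; wedge = 124 − 74.7238 = 49.2762.
DWL = ½ × 6.00929 × 49.2762 = $148.06.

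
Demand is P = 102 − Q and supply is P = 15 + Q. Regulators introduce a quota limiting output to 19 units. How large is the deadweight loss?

Competitive equilibrium: 102 − Q = 15 + Q → Q* = 43.5, P* = 58.5.
At Q = 19: demand price = 102 − 1·19 = 83; supply price = 15 + 1·19 = 34.
ΔQ = 43.5 − 19 = 24.5; wedge = 83 − 34 = 49.
The triangle = ½ × 24.5 × 49 = 600.25.

600.25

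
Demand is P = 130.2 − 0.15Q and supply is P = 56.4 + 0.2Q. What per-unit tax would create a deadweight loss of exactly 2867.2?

Competitive equilibrium: 130.2 − 0.15Q = 56.4 + 0.2Q → Q* = 210.8571, P* = 98.5714.
A tax t gives ΔQ = t/0.35 and wedge t, so DWL = t²/0.7.
t²/0.7 = 2867.2 → t² = 2007.04 → t = 44.8.

44.8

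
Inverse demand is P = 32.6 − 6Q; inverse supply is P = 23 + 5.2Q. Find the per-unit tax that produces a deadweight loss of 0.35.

Competitive equilibrium: 32.6 − 6Q = 23 + 5.2Q → Q* = 0.8571, P* = 27.4571.
A tax t gives ΔQ = t/11.2 and wedge t, so DWL = t²/22.4.
t²/22.4 = 0.35 → t² = 7.84 → t = 2.8.

2.8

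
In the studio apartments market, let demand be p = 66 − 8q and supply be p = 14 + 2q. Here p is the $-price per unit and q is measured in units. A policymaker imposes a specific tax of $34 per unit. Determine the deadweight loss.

Competitive equilibrium: 66 − 8q = 14 + 2q → q* = 5.2, p* = 24.4.
With the tax, the buyer price exceeds the seller price by 34: (66 − 8q) − (14 + 2q) = 34 → q' = 1.8.
Δq = 5.2 − 1.8 = 3.4; the wedge equals the tax, 34.
Welfare loss = ½ × 3.4 × 34 = $57.80.

$57.80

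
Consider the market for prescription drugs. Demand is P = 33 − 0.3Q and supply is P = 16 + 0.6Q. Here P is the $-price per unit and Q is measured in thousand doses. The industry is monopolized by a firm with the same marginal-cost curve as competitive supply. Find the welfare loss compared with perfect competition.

$10.03 thousand

Competitive equilibrium: 33 − 0.3Q = 16 + 0.6Q → Q* = 18.8889, P* = 27.3333.
Marginal revenue: MR = 33 − 0.6Q. Set MR = MC: 33 − 0.6Q = 16 + 0.6Q → Q_m = 14.1667.
Price P_m = 33 − 0.3·14.1667 = 28.75; MC(Q_m) = 16 + 0.6·14.1667 = 24.5.
Competitive Q* = 18.8889, so ΔQ = 4.7222; wedge = 28.75 − 24.5 = 4.25.
Welfare loss = ½ × 4.7222 × 4.25 = $10.03 thousand.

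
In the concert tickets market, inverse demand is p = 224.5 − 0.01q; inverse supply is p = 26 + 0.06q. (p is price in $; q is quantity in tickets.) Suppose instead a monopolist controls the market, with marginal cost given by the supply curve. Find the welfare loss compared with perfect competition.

$4397.57

Competitive equilibrium: 224.5 − 0.01q = 26 + 0.06q → q* = 2835.7143, p* = 196.1429.
Marginal revenue: MR = 224.5 − 0.02q. Set MR = MC: 224.5 − 0.02q = 26 + 0.06q → q_m = 2481.25.
Price p_m = 224.5 − 0.01·2481.25 = 199.6875; MC(q_m) = 26 + 0.06·2481.25 = 174.875.
Competitive q* = 2835.7143, so Δq = 354.4643; wedge = 199.6875 − 174.875 = 24.8125.
DWL = ½ × 354.4643 × 24.8125 = $4397.57.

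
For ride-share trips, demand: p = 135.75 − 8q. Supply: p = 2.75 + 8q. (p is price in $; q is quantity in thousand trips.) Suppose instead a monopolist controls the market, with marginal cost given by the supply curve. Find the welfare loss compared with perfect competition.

Competitive equilibrium: 135.75 − 8q = 2.75 + 8q → q* = 8.3125, p* = 69.25.
Marginal revenue: MR = 135.75 − 16q. Set MR = MC: 135.75 − 16q = 2.75 + 8q → q_m = 5.5417.
Price p_m = 135.75 − 8·5.5417 = 91.4164; MC(q_m) = 2.75 + 8·5.5417 = 47.0836.
Competitive q* = 8.3125, so Δq = 2.7708; wedge = 91.4164 − 47.0836 = 44.3328.
Welfare loss = ½ × 2.7708 × 44.3328 = $61.42 thousand.

$61.42 thousand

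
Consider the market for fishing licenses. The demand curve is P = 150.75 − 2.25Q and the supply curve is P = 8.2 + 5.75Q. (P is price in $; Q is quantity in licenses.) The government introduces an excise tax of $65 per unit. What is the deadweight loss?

$264.06

Competitive equilibrium: 150.75 − 2.25Q = 8.2 + 5.75Q → Q* = 17.8188, P* = 110.6578.
With the tax, the buyer price exceeds the seller price by 65: (150.75 − 2.25Q) − (8.2 + 5.75Q) = 65 → Q' = 9.6938.
ΔQ = 17.8188 − 9.6938 = 8.125; the wedge equals the tax, 65.
Welfare loss = ½ × 8.125 × 65 = $264.06.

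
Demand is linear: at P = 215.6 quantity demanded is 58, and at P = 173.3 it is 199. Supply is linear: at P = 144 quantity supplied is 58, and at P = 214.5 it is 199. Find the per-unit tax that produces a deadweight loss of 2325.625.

61

Demand slope = (173.3 − 215.6)/(199 − 58) = −0.3, so P = 233 − 0.3Q.
Supply slope = (214.5 − 144)/(199 − 58) = 0.5, so P = 115 + 0.5Q.
Competitive equilibrium: 233 − 0.3Q = 115 + 0.5Q → Q* = 147.5, P* = 188.75.
A tax t gives ΔQ = t/0.8 and wedge t, so DWL = t²/1.6.
t²/1.6 = 2325.625 → t² = 3721 → t = 61.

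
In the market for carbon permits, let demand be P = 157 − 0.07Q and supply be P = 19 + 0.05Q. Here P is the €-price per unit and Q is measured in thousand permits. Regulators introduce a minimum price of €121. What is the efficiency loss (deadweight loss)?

€24247.96 thousand

Competitive equilibrium: 157 − 0.07Q = 19 + 0.05Q → Q* = 1150, P* = 76.5.
At the floor P = 121, quantity demanded = (157 − 121)/0.07 = 514.2857.
Sellers' marginal cost at Q' = 514.2857: 19 + 0.05·514.2857 = 44.7143.
ΔQ = 1150 − 514.2857 = 635.7143; wedge = 121 − 44.7143 = 76.2857.
The triangle = ½ × 635.7143 × 76.2857 = €24247.96 thousand.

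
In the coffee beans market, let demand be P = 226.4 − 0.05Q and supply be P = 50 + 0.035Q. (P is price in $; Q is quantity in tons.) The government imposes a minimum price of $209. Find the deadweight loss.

$126800.66

Competitive equilibrium: 226.4 − 0.05Q = 50 + 0.035Q → Q* = 2075.2941, P* = 122.6353.
At the floor P = 209, quantity demanded = (226.4 − 209)/0.05 = 348.
Sellers' marginal cost at Q' = 348: 50 + 0.035·348 = 62.18.
ΔQ = 2075.2941 − 348 = 1727.2941; wedge = 209 − 62.18 = 146.82.
Welfare loss = ½ × 1727.2941 × 146.82 = $126800.66.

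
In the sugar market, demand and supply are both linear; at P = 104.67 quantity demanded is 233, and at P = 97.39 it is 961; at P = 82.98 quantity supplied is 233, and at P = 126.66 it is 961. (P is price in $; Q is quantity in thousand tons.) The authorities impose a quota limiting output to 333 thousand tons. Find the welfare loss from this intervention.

$1541.40 thousand

Demand slope = (97.39 − 104.67)/(961 − 233) = −0.01, so P = 107 − 0.01Q.
Supply slope = (126.66 − 82.98)/(961 − 233) = 0.06, so P = 69 + 0.06Q.
Competitive equilibrium: 107 − 0.01Q = 69 + 0.06Q → Q* = 542.8571, P* = 101.5714.
At Q = 333: demand price = 107 − 0.01·333 = 103.67; supply price = 69 + 0.06·333 = 88.98.
ΔQ = 542.8571 − 333 = 209.8571; wedge = 103.67 − 88.98 = 14.69.
DWL = ½ × 209.8571 × 14.69 = $1541.40 thousand.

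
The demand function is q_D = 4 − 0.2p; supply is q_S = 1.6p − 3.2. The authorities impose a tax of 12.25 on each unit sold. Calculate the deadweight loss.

In inverse form: demand p = 20 − 5q, supply p = 2 + 0.625q.
Competitive equilibrium: 20 − 5q = 2 + 0.625q → q* = 3.2, p* = 4.
With the tax, the buyer price exceeds the seller price by 12.25: (20 − 5q) − (2 + 0.625q) = 12.25 → q' = 1.0222.
Δq = 3.2 − 1.0222 = 2.1778; the wedge equals the tax, 12.25.
Welfare loss = ½ × 2.1778 × 12.25 = 13.34.

13.34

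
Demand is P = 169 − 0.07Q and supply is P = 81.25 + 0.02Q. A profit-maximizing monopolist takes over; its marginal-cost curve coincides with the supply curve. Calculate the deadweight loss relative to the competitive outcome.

Competitive equilibrium: 169 − 0.07Q = 81.25 + 0.02Q → Q* = 975, P* = 100.75.
Marginal revenue: MR = 169 − 0.14Q. Set MR = MC: 169 − 0.14Q = 81.25 + 0.02Q → Q_m = 548.4375.
Price P_m = 169 − 0.07·548.4375 = 130.6094; MC(Q_m) = 81.25 + 0.02·548.4375 = 92.2188.
Competitive Q* = 975, so ΔQ = 426.5625; wedge = 130.6094 − 92.2188 = 38.3906.
Welfare loss = ½ × 426.5625 × 38.3906 = 8188.

8188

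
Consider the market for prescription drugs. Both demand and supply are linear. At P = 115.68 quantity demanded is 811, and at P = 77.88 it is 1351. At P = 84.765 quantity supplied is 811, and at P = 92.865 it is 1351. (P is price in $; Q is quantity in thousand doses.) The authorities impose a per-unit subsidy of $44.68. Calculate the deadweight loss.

$11742.96 thousand

Demand slope = (77.88 − 115.68)/(1351 − 811) = −0.07, so P = 172.45 − 0.07Q.
Supply slope = (92.865 − 84.765)/(1351 − 811) = 0.015, so P = 72.6 + 0.015Q.
Competitive equilibrium: 172.45 − 0.07Q = 72.6 + 0.015Q → Q* = 1174.70588, P* = 90.22059.
The subsidy lowers effective supply by 44.68: P = 27.92 + 0.015Q.
New quantity: 172.45 − 0.07Q = 27.92 + 0.015Q → Q' = 1700.35294.
Overproduction ΔQ = 1700.35294 − 1174.70588 = 525.64706; wedge = subsidy = 44.68.
Deadweight loss = ½ × 525.64706 × 44.68 = $11742.96 thousand.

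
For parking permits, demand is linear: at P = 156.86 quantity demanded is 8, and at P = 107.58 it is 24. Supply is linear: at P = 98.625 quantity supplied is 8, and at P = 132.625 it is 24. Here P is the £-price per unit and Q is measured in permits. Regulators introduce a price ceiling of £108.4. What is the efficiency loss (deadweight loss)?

£112.96

Demand slope = (107.58 − 156.86)/(24 − 8) = −3.08, so P = 181.5 − 3.08Q.
Supply slope = (132.625 − 98.625)/(24 − 8) = 2.125, so P = 81.625 + 2.125Q.
Competitive equilibrium: 181.5 − 3.08Q = 81.625 + 2.125Q → Q* = 19.1883, P* = 122.4001.
At the ceiling P = 108.4, quantity supplied = (108.4 − 81.625)/2.125 = 12.6.
Willingness to pay at Q' = 12.6: 181.5 − 3.08·12.6 = 142.692.
ΔQ = 19.1883 − 12.6 = 6.5883; wedge = 142.692 − 108.4 = 34.292.
DWL = ½ × 6.5883 × 34.292 = £112.96.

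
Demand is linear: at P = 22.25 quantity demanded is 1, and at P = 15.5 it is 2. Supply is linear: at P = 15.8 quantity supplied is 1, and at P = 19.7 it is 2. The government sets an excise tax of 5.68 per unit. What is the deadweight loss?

Demand slope = (15.5 − 22.25)/(2 − 1) = −6.75, so P = 29 − 6.75Q.
Supply slope = (19.7 − 15.8)/(2 − 1) = 3.9, so P = 11.9 + 3.9Q.
Competitive equilibrium: 29 − 6.75Q = 11.9 + 3.9Q → Q* = 1.6056, P* = 18.162.
With the tax, the buyer price exceeds the seller price by 5.68: (29 − 6.75Q) − (11.9 + 3.9Q) = 5.68 → Q' = 1.0723.
ΔQ = 1.6056 − 1.0723 = 0.5333; the wedge equals the tax, 5.68.
The triangle = ½ × 0.5333 × 5.68 = 1.51.

1.51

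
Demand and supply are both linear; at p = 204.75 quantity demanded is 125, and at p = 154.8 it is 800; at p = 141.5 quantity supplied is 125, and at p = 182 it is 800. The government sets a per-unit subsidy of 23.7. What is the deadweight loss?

2095.86

Demand slope = (154.8 − 204.75)/(800 − 125) = −0.074, so p = 214 − 0.074q.
Supply slope = (182 − 141.5)/(800 − 125) = 0.06, so p = 134 + 0.06q.
Competitive equilibrium: 214 − 0.074q = 134 + 0.06q → q* = 597.0149, p* = 169.8209.
The subsidy lowers effective supply by 23.7: p = 110.3 + 0.06q.
New quantity: 214 − 0.074q = 110.3 + 0.06q → q' = 773.8806.
Overproduction Δq = 773.8806 − 597.0149 = 176.8657; wedge = subsidy = 23.7.
DWL = ½ × 176.8657 × 23.7 = 2095.86.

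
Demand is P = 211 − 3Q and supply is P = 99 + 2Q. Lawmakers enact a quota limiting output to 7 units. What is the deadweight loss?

592.90

Competitive equilibrium: 211 − 3Q = 99 + 2Q → Q* = 22.4, P* = 143.8.
At Q = 7: demand price = 211 − 3·7 = 190; supply price = 99 + 2·7 = 113.
ΔQ = 22.4 − 7 = 15.4; wedge = 190 − 113 = 77.
DWL = ½ × 15.4 × 77 = 592.90.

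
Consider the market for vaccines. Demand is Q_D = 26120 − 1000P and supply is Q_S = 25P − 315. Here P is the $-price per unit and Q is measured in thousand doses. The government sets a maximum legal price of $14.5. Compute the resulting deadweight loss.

In inverse form: demand P = 26.12 − 0.001Q, supply P = 12.6 + 0.04Q.
Competitive equilibrium: 26.12 − 0.001Q = 12.6 + 0.04Q → Q* = 329.7561, P* = 25.7902.
At the ceiling P = 14.5, quantity supplied = (14.5 − 12.6)/0.04 = 47.5.
Willingness to pay at Q' = 47.5: 26.12 − 0.001·47.5 = 26.0725.
ΔQ = 329.7561 − 47.5 = 282.2561; wedge = 26.0725 − 14.5 = 11.5725.
Welfare loss = ½ × 282.2561 × 11.5725 = $1633.20 thousand.

$1633.20 thousand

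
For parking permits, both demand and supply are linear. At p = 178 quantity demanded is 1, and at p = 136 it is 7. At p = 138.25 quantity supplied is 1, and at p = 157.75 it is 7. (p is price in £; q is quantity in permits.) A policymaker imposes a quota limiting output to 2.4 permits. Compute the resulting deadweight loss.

Demand slope = (136 − 178)/(7 − 1) = −7, so p = 185 − 7q.
Supply slope = (157.75 − 138.25)/(7 − 1) = 3.25, so p = 135 + 3.25q.
Competitive equilibrium: 185 − 7q = 135 + 3.25q → q* = 4.878, p* = 150.8537.
At q = 2.4: demand price = 185 − 7·2.4 = 168.2; supply price = 135 + 3.25·2.4 = 142.8.
Δq = 4.878 − 2.4 = 2.478; wedge = 168.2 − 142.8 = 25.4.
Welfare loss = ½ × 2.478 × 25.4 = £31.47.

£31.47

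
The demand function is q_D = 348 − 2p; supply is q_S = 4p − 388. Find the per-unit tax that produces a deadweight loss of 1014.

39

In inverse form: demand p = 174 − 0.5q, supply p = 97 + 0.25q.
Competitive equilibrium: 174 − 0.5q = 97 + 0.25q → q* = 102.6667, p* = 122.6667.
A tax t gives Δq = t/0.75 and wedge t, so DWL = t²/1.5.
t²/1.5 = 1014 → t² = 1521 → t = 39.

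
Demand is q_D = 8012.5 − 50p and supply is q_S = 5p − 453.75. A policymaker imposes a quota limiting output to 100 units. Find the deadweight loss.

In inverse form: demand p = 160.25 − 0.02q, supply p = 90.75 + 0.2q.
Competitive equilibrium: 160.25 − 0.02q = 90.75 + 0.2q → q* = 315.9091, p* = 153.9318.
At q = 100: demand price = 160.25 − 0.02·100 = 158.25; supply price = 90.75 + 0.2·100 = 110.75.
Δq = 315.9091 − 100 = 215.9091; wedge = 158.25 − 110.75 = 47.5.
DWL = ½ × 215.9091 × 47.5 = 5127.84.

5127.84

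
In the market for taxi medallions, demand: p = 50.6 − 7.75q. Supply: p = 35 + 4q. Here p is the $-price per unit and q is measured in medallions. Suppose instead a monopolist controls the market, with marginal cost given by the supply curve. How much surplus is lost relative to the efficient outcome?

Competitive equilibrium: 50.6 − 7.75q = 35 + 4q → q* = 1.3277, p* = 40.3106.
Marginal revenue: MR = 50.6 − 15.5q. Set MR = MC: 50.6 − 15.5q = 35 + 4q → q_m = 0.8.
Price p_m = 50.6 − 7.75·0.8 = 44.4; MC(q_m) = 35 + 4·0.8 = 38.2.
Competitive q* = 1.3277, so Δq = 0.5277; wedge = 44.4 − 38.2 = 6.2.
The triangle = ½ × 0.5277 × 6.2 = $1.64.

$1.64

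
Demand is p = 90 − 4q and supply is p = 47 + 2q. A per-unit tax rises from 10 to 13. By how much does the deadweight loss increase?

Competitive equilibrium: 90 − 4q = 47 + 2q → q* = 7.1667, p* = 61.3333.
For a per-unit tax t: Δq = t/6, so DWL = ½·t·(t/6) = t²/12.
At t = 10: DWL = 8.333. At t = 13: DWL = 14.083.
Increase = 14.083 − 8.333 = 5.75.

5.75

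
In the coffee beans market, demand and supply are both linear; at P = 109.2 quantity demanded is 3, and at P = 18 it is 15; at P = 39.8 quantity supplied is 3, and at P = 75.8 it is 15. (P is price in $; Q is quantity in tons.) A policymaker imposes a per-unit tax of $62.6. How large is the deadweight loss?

$184.85

Demand slope = (18 − 109.2)/(15 − 3) = −7.6, so P = 132 − 7.6Q.
Supply slope = (75.8 − 39.8)/(15 − 3) = 3, so P = 30.8 + 3Q.
Competitive equilibrium: 132 − 7.6Q = 30.8 + 3Q → Q* = 9.5472, P* = 59.4415.
With the tax, the buyer price exceeds the seller price by 62.6: (132 − 7.6Q) − (30.8 + 3Q) = 62.6 → Q' = 3.6415.
ΔQ = 9.5472 − 3.6415 = 5.9057; the wedge equals the tax, 62.6.
The triangle = ½ × 5.9057 × 62.6 = $184.85.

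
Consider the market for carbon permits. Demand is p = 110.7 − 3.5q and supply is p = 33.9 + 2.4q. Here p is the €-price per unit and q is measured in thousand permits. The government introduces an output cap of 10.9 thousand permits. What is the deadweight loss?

€13.22 thousand

Competitive equilibrium: 110.7 − 3.5q = 33.9 + 2.4q → q* = 13.0169, p* = 65.1407.
At q = 10.9: demand price = 110.7 − 3.5·10.9 = 72.55; supply price = 33.9 + 2.4·10.9 = 60.06.
Δq = 13.0169 − 10.9 = 2.1169; wedge = 72.55 − 60.06 = 12.49.
DWL = ½ × 2.1169 × 12.49 = €13.22 thousand.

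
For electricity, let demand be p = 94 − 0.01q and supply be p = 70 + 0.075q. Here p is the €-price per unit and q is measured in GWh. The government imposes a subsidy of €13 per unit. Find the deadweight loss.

Competitive equilibrium: 94 − 0.01q = 70 + 0.075q → q* = 282.3529, p* = 91.1765.
The subsidy lowers effective supply by 13: p = 57 + 0.075q.
New quantity: 94 − 0.01q = 57 + 0.075q → q' = 435.2941.
Overproduction Δq = 435.2941 − 282.3529 = 152.9412; wedge = subsidy = 13.
Welfare loss = ½ × 152.9412 × 13 = €994.12.

€994.12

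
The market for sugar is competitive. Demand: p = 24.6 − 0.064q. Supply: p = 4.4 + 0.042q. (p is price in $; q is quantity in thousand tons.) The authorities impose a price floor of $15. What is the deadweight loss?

$87.22 thousand

Competitive equilibrium: 24.6 − 0.064q = 4.4 + 0.042q → q* = 190.566, p* = 12.4038.
At the floor p = 15, quantity demanded = (24.6 − 15)/0.064 = 150.
Sellers' marginal cost at q' = 150: 4.4 + 0.042·150 = 10.7.
Δq = 190.566 − 150 = 40.566; wedge = 15 − 10.7 = 4.3.
The triangle = ½ × 40.566 × 4.3 = $87.22 thousand.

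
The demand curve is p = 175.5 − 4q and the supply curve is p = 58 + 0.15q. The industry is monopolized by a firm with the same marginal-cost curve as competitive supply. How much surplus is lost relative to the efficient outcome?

400.68

Competitive equilibrium: 175.5 − 4q = 58 + 0.15q → q* = 28.3133, p* = 62.247.
Marginal revenue: MR = 175.5 − 8q. Set MR = MC: 175.5 − 8q = 58 + 0.15q → q_m = 14.4172.
Price p_m = 175.5 − 4·14.4172 = 117.8312; MC(q_m) = 58 + 0.15·14.4172 = 60.1626.
Competitive q* = 28.3133, so Δq = 13.8961; wedge = 117.8312 − 60.1626 = 57.6686.
The triangle = ½ × 13.8961 × 57.6686 = 400.68.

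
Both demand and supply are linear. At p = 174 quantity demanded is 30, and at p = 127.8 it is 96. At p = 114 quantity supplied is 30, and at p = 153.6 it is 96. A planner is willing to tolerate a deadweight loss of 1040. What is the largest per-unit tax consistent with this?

Demand slope = (127.8 − 174)/(96 − 30) = −0.7, so p = 195 − 0.7q.
Supply slope = (153.6 − 114)/(96 − 30) = 0.6, so p = 96 + 0.6q.
Competitive equilibrium: 195 − 0.7q = 96 + 0.6q → q* = 76.1538, p* = 141.6923.
A tax t gives Δq = t/1.3 and wedge t, so DWL = t²/2.6.
t²/2.6 = 1040 → t² = 2704 → t = 52.

52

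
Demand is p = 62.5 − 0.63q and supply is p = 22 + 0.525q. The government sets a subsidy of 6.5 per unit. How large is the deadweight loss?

18.29

Competitive equilibrium: 62.5 − 0.63q = 22 + 0.525q → q* = 35.0649, p* = 40.4091.
The subsidy lowers effective supply by 6.5: p = 15.5 + 0.525q.
New quantity: 62.5 − 0.63q = 15.5 + 0.525q → q' = 40.6926.
Overproduction Δq = 40.6926 − 35.0649 = 5.6277; wedge = subsidy = 6.5.
DWL = ½ × 5.6277 × 6.5 = 18.29.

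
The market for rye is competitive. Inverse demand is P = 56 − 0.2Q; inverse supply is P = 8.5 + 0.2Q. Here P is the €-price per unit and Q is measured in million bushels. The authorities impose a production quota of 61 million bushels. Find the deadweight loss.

Competitive equilibrium: 56 − 0.2Q = 8.5 + 0.2Q → Q* = 118.75, P* = 32.25.
At Q = 61: demand price = 56 − 0.2·61 = 43.8; supply price = 8.5 + 0.2·61 = 20.7.
ΔQ = 118.75 − 61 = 57.75; wedge = 43.8 − 20.7 = 23.1.
The triangle = ½ × 57.75 × 23.1 = €667.01 million.

€667.01 million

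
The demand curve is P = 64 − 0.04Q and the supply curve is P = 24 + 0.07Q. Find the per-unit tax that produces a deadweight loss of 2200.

22

Competitive equilibrium: 64 − 0.04Q = 24 + 0.07Q → Q* = 363.6364, P* = 49.4545.
A tax t gives ΔQ = t/0.11 and wedge t, so DWL = t²/0.22.
t²/0.22 = 2200 → t² = 484 → t = 22.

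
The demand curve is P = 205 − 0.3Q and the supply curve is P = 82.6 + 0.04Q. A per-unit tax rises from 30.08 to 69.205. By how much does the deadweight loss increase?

Competitive equilibrium: 205 − 0.3Q = 82.6 + 0.04Q → Q* = 360, P* = 97.
For a per-unit tax t: ΔQ = t/0.34, so DWL = ½·t·(t/0.34) = t²/0.68.
At t = 30.08: DWL = 1330.598. At t = 69.205: DWL = 7043.135.
Increase = 7043.135 − 1330.598 = 5712.54.

5712.54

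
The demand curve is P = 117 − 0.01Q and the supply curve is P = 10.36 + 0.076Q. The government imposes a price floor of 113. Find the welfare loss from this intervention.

30340.80

Competitive equilibrium: 117 − 0.01Q = 10.36 + 0.076Q → Q* = 1240, P* = 104.6.
At the floor P = 113, quantity demanded = (117 − 113)/0.01 = 400.
Sellers' marginal cost at Q' = 400: 10.36 + 0.076·400 = 40.76.
ΔQ = 1240 − 400 = 840; wedge = 113 − 40.76 = 72.24.
Deadweight loss = ½ × 840 × 72.24 = 30340.80.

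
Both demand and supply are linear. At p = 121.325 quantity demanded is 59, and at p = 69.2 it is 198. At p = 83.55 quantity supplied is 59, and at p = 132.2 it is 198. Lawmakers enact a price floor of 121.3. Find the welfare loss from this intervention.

981.59

Demand slope = (69.2 − 121.325)/(198 − 59) = −0.375, so p = 143.45 − 0.375q.
Supply slope = (132.2 − 83.55)/(198 − 59) = 0.35, so p = 62.9 + 0.35q.
Competitive equilibrium: 143.45 − 0.375q = 62.9 + 0.35q → q* = 111.1034, p* = 101.7862.
At the floor p = 121.3, quantity demanded = (143.45 − 121.3)/0.375 = 59.0667.
Sellers' marginal cost at q' = 59.0667: 62.9 + 0.35·59.0667 = 83.5733.
Δq = 111.1034 − 59.0667 = 52.0367; wedge = 121.3 − 83.5733 = 37.7267.
Deadweight loss = ½ × 52.0367 × 37.7267 = 981.59.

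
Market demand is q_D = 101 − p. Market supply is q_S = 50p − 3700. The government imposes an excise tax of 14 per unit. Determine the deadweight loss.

In inverse form: demand p = 101 − q, supply p = 74 + 0.02q.
Competitive equilibrium: 101 − q = 74 + 0.02q → q* = 26.4706, p* = 74.5294.
With the tax, the buyer price exceeds the seller price by 14: (101 − q) − (74 + 0.02q) = 14 → q' = 12.7451.
Δq = 26.4706 − 12.7451 = 13.7255; the wedge equals the tax, 14.
DWL = ½ × 13.7255 × 14 = 96.08.

96.08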